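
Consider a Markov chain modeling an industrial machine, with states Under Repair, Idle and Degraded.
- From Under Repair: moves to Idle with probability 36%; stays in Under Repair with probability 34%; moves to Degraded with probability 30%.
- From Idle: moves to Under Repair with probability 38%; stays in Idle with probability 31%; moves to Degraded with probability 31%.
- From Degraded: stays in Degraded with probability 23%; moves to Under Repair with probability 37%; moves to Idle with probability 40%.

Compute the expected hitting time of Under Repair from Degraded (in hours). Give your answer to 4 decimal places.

Let t(s) be the expected number of hours to first reach Under Repair from state s, with t(Under Repair) = 0. Conditioning on the first hour:
t(Idle) = 1 + 0.31·t(Idle) + 0.31·t(Degraded)
t(Degraded) = 1 + 0.4·t(Idle) + 0.23·t(Degraded)
Solving: t(Idle) = 2.6516, t(Degraded) = 2.6762.
Expected hours from Degraded to Under Repair: 2.6762.

2.6762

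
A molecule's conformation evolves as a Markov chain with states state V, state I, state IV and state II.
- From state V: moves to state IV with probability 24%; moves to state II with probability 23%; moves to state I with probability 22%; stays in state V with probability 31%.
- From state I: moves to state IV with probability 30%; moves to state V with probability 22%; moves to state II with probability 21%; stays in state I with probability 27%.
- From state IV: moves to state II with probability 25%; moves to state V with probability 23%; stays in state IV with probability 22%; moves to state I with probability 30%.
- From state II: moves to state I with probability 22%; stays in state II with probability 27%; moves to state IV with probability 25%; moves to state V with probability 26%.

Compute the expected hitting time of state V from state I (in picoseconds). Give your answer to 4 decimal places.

Let t(s) be the expected number of picoseconds to first reach state V from state s, with t(state V) = 0. Conditioning on the first picosecond:
t(state I) = 1 + 0.27·t(state I) + 0.3·t(state IV) + 0.21·t(state II)
t(state IV) = 1 + 0.3·t(state I) + 0.22·t(state IV) + 0.25·t(state II)
t(state II) = 1 + 0.22·t(state I) + 0.25·t(state IV) + 0.27·t(state II)
Solving: t(state I) = 4.3092, t(state IV) = 4.2626, t(state II) = 4.1283.
Expected picoseconds from state I to state V: 4.3092.

4.3092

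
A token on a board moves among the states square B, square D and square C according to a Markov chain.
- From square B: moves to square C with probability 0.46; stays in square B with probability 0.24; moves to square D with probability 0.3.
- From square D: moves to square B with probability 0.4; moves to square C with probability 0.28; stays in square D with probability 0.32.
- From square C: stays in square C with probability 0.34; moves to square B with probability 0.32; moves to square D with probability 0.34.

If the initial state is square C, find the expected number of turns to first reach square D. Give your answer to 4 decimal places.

3.0474

Let t(s) be the expected number of turns to first reach square D from state s, with t(square D) = 0. Conditioning on the first turn:
t(square B) = 1 + 0.24·t(square B) + 0.46·t(square C)
t(square C) = 1 + 0.32·t(square B) + 0.34·t(square C)
Solving: t(square B) = 3.1603, t(square C) = 3.0474.
Expected turns from square C to square D: 3.0474.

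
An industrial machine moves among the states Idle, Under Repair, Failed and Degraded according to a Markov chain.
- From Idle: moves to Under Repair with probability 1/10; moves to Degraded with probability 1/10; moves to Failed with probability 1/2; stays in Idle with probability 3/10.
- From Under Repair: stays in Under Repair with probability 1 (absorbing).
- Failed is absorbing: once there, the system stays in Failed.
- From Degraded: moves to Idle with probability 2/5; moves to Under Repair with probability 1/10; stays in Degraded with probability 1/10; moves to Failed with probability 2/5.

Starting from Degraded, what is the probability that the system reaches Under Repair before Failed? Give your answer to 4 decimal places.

0.1864

Let h(s) be the probability of absorption at Under Repair starting from transient state s. Then h(Under Repair) = 1 and h(Failed) = 0. By first-step analysis:
h(Idle) = 0.3·h(Idle) + 0.1·1 + 0.5·0 + 0.1·h(Degraded)
h(Degraded) = 0.4·h(Idle) + 0.1·1 + 0.4·0 + 0.1·h(Degraded)
Solving: h(Idle) = 0.1695, h(Degraded) = 0.1864.
Starting from Degraded, the probability is 0.1864.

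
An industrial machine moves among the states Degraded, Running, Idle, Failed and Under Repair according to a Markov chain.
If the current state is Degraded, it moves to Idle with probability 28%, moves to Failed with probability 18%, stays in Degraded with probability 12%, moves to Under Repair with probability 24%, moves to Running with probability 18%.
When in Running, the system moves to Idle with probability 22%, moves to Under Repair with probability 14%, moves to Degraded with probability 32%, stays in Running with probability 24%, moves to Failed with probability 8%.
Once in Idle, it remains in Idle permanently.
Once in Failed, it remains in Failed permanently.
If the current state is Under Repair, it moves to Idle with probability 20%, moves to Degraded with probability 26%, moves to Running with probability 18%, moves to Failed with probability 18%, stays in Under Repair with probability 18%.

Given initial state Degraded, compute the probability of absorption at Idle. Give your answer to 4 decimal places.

0.6102

Let h(s) be the probability of absorption at Idle starting from transient state s. Then h(Idle) = 1 and h(Failed) = 0. By first-step analysis:
h(Degraded) = 0.12·h(Degraded) + 0.18·h(Running) + 0.28·1 + 0.18·0 + 0.24·h(Under Repair)
h(Running) = 0.32·h(Degraded) + 0.24·h(Running) + 0.22·1 + 0.08·0 + 0.14·h(Under Repair)
h(Under Repair) = 0.26·h(Degraded) + 0.18·h(Running) + 0.2·1 + 0.18·0 + 0.18·h(Under Repair)
Solving: h(Degraded) = 0.6102, h(Running) = 0.6534, h(Under Repair) = 0.5808.
Starting from Degraded, the probability is 0.6102.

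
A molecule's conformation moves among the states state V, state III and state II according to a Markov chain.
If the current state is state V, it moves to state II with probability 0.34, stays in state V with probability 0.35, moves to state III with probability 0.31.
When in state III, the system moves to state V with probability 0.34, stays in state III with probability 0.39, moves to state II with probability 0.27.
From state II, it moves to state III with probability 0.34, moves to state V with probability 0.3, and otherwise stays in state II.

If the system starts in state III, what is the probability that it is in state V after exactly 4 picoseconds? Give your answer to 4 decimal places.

Propagate the distribution vector 4 picoseconds from state III.
After 0 picoseconds: (0.0000, 1.0000, 0.0000)
After 1 picosecond: (0.3400, 0.3900, 0.2700)
After 2 picoseconds: (0.3326, 0.3493, 0.3181)
After 3 picoseconds: (0.3306, 0.3475, 0.3219)
After 4 picoseconds: (0.3304, 0.3475, 0.3221)
P(in state V after 4 picoseconds) = 0.3304

0.3304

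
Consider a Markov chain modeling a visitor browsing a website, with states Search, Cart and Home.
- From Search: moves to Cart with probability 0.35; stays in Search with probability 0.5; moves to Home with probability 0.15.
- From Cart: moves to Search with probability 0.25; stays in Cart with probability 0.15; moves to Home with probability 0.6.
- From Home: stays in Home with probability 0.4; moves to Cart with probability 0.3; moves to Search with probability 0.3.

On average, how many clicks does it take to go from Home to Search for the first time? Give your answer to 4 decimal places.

3.4848

Let t(s) be the expected number of clicks to first reach Search from state s, with t(Search) = 0. Conditioning on the first click:
t(Cart) = 1 + 0.15·t(Cart) + 0.6·t(Home)
t(Home) = 1 + 0.3·t(Cart) + 0.4·t(Home)
Solving: t(Cart) = 3.6364, t(Home) = 3.4848.
Expected clicks from Home to Search: 3.4848.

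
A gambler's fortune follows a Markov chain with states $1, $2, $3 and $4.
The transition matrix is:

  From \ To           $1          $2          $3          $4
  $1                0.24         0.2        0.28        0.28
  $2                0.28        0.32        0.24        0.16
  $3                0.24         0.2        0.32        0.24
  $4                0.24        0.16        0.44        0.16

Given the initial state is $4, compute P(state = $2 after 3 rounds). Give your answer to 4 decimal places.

Propagate the distribution vector 3 rounds from $4.
After 0 rounds: (0.0000, 0.0000, 0.0000, 1.0000)
After 1 round: (0.2400, 0.1600, 0.4400, 0.1600)
After 2 rounds: (0.2464, 0.2128, 0.3168, 0.2240)
After 3 rounds: (0.2485, 0.2166, 0.3200, 0.2149)
P(in $2 after 3 rounds) = 0.2166

0.2166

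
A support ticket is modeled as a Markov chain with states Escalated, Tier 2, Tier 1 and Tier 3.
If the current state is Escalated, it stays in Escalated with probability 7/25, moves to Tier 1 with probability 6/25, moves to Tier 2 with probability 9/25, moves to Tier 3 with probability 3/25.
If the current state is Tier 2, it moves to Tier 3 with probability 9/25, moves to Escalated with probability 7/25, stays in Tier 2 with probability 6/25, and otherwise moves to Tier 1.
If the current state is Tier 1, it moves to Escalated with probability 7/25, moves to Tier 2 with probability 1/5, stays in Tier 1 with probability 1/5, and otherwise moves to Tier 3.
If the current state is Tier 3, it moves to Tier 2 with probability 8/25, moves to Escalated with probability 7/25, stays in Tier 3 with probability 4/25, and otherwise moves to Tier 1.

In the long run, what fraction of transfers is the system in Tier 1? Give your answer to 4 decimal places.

Let the stationary distribution be π with π = πP and π_1 + π_2 + π_3 + π_4 = 1.
π_1 = 0.28·π_1 + 0.28·π_2 + 0.28·π_3 + 0.28·π_4
π_2 = 0.36·π_1 + 0.24·π_2 + 0.2·π_3 + 0.32·π_4
π_3 = 0.24·π_1 + 0.12·π_2 + 0.2·π_3 + 0.24·π_4
Solving with the normalization constraint gives π = (0.2800, 0.2847, 0.1979, 0.2374).
So the stationary probability of Tier 1 is 0.1979.

0.1979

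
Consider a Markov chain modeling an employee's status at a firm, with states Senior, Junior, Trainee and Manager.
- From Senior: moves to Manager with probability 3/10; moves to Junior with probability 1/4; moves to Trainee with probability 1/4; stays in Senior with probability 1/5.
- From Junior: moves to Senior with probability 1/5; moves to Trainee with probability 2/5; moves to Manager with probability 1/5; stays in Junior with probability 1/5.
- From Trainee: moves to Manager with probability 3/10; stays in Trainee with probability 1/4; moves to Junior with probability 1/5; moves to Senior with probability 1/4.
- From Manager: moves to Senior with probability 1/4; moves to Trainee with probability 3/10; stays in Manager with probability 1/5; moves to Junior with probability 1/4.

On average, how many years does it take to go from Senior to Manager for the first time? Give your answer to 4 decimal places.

3.6031

Let t(s) be the expected number of years to first reach Manager from state s, with t(Manager) = 0. Conditioning on the first year:
t(Senior) = 1 + 0.2·t(Senior) + 0.25·t(Junior) + 0.25·t(Trainee)
t(Junior) = 1 + 0.2·t(Senior) + 0.2·t(Junior) + 0.4·t(Trainee)
t(Trainee) = 1 + 0.25·t(Senior) + 0.2·t(Junior) + 0.25·t(Trainee)
Solving: t(Senior) = 3.6031, t(Junior) = 3.9438, t(Trainee) = 3.5860.
Expected years from Senior to Manager: 3.6031.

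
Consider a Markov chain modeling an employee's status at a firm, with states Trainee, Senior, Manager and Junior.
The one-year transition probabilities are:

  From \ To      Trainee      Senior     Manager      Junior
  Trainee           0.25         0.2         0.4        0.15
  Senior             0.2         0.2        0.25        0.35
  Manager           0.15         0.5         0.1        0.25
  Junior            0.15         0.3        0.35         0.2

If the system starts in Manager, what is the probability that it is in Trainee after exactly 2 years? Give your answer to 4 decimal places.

Propagate the distribution vector 2 years from Manager.
After 0 years: (0.0000, 0.0000, 1.0000, 0.0000)
After 1 year: (0.1500, 0.5000, 0.1000, 0.2500)
After 2 years: (0.1900, 0.2550, 0.2825, 0.2725)
P(in Trainee after 2 years) = 0.1900

0.1900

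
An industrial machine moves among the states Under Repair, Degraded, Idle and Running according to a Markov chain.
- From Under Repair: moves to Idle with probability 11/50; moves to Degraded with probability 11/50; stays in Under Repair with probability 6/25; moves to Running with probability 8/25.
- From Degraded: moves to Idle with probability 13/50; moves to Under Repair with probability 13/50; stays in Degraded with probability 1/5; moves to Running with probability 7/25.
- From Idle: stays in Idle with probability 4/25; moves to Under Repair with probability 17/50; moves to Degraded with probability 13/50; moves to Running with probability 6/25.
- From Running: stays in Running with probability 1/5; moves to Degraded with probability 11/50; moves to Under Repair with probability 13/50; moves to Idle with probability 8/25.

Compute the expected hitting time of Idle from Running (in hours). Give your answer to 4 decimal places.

Let t(s) be the expected number of hours to first reach Idle from state s, with t(Idle) = 0. Conditioning on the first hour:
t(Under Repair) = 1 + 0.24·t(Under Repair) + 0.22·t(Degraded) + 0.32·t(Running)
t(Degraded) = 1 + 0.26·t(Under Repair) + 0.2·t(Degraded) + 0.28·t(Running)
t(Running) = 1 + 0.26·t(Under Repair) + 0.22·t(Degraded) + 0.2·t(Running)
Solving: t(Under Repair) = 3.8997, t(Degraded) = 3.7604, t(Running) = 3.5515.
Expected hours from Running to Idle: 3.5515.

3.5515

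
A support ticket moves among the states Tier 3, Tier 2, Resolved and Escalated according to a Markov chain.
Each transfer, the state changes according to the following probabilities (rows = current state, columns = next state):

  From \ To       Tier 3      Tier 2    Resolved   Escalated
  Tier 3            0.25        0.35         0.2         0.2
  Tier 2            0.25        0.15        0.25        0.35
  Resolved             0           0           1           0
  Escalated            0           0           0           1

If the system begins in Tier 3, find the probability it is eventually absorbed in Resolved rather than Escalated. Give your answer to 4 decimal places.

Let h(s) be the probability of absorption at Resolved starting from transient state s. Then h(Resolved) = 1 and h(Escalated) = 0. By first-step analysis:
h(Tier 3) = 0.25·h(Tier 3) + 0.35·h(Tier 2) + 0.2·1 + 0.2·0
h(Tier 2) = 0.25·h(Tier 3) + 0.15·h(Tier 2) + 0.25·1 + 0.35·0
Solving: h(Tier 3) = 0.4682, h(Tier 2) = 0.4318.
Starting from Tier 3, the probability is 0.4682.

0.4682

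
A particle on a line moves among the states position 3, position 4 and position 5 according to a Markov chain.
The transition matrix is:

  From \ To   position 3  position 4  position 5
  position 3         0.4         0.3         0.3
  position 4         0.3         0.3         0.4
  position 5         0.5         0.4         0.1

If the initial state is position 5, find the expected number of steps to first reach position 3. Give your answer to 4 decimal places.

Let t(s) be the expected number of steps to first reach position 3 from state s, with t(position 3) = 0. Conditioning on the first step:
t(position 4) = 1 + 0.3·t(position 4) + 0.4·t(position 5)
t(position 5) = 1 + 0.4·t(position 4) + 0.1·t(position 5)
Solving: t(position 4) = 2.7660, t(position 5) = 2.3404.
Expected steps from position 5 to position 3: 2.3404.

2.3404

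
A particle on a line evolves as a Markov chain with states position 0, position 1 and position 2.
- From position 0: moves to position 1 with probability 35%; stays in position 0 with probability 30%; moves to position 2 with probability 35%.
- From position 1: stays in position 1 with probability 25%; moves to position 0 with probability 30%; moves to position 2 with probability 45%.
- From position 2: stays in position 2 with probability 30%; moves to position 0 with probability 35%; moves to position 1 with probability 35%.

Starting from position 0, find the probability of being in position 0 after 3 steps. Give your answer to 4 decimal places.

Propagate the distribution vector 3 steps from position 0.
After 0 steps: (1.0000, 0.0000, 0.0000)
After 1 step: (0.3000, 0.3500, 0.3500)
After 2 steps: (0.3175, 0.3150, 0.3675)
After 3 steps: (0.3184, 0.3185, 0.3631)
P(in position 0 after 3 steps) = 0.3184

0.3184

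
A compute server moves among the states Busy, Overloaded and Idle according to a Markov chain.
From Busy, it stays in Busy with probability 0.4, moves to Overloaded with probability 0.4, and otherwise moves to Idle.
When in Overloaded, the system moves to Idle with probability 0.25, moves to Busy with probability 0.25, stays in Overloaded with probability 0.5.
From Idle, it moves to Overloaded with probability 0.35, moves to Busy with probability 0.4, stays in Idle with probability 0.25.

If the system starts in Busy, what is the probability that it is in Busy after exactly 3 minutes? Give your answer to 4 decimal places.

0.3355

Propagate the distribution vector 3 minutes from Busy.
After 0 minutes: (1.0000, 0.0000, 0.0000)
After 1 minute: (0.4000, 0.4000, 0.2000)
After 2 minutes: (0.3400, 0.4300, 0.2300)
After 3 minutes: (0.3355, 0.4315, 0.2330)
P(in Busy after 3 minutes) = 0.3355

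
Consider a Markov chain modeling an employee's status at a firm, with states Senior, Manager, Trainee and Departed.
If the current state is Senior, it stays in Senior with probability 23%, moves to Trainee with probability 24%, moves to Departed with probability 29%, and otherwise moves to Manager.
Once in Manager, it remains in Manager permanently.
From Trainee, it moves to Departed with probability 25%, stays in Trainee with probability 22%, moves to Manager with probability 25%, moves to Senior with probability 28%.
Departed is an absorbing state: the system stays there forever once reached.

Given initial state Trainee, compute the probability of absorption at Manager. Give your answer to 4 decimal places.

Let h(s) be the probability of absorption at Manager starting from transient state s. Then h(Manager) = 1 and h(Departed) = 0. By first-step analysis:
h(Senior) = 0.23·h(Senior) + 0.24·1 + 0.24·h(Trainee) + 0.29·0
h(Trainee) = 0.28·h(Senior) + 0.25·1 + 0.22·h(Trainee) + 0.25·0
Solving: h(Senior) = 0.4634, h(Trainee) = 0.4869.
Starting from Trainee, the probability is 0.4869.

0.4869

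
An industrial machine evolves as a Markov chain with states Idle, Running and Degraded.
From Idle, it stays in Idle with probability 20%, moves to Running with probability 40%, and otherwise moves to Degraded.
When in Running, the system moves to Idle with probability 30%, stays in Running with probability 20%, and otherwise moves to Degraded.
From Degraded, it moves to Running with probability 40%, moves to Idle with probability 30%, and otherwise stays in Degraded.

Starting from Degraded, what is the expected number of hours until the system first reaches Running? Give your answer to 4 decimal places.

Let t(s) be the expected number of hours to first reach Running from state s, with t(Running) = 0. Conditioning on the first hour:
t(Idle) = 1 + 0.2·t(Idle) + 0.4·t(Degraded)
t(Degraded) = 1 + 0.3·t(Idle) + 0.3·t(Degraded)
Solving: t(Idle) = 2.5000, t(Degraded) = 2.5000.
Expected hours from Degraded to Running: 2.5000.

2.5000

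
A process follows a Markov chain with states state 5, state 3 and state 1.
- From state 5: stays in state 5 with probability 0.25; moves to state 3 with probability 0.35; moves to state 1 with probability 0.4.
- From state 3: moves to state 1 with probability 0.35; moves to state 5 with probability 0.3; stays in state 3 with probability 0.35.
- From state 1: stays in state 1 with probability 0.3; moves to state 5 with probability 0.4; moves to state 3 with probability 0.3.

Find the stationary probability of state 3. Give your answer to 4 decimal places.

0.3326

Let the stationary distribution be π with π = πP and π_1 + π_2 + π_3 = 1.
π_1 = 0.25·π_1 + 0.3·π_2 + 0.4·π_3
π_2 = 0.35·π_1 + 0.35·π_2 + 0.3·π_3
Solving with the normalization constraint gives π = (0.3189, 0.3326, 0.3485).
So the stationary probability of state 3 is 0.3326.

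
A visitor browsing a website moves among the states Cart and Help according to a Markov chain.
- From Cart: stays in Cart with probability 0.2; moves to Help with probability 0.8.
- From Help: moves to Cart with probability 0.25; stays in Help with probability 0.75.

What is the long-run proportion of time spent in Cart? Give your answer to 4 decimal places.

Let the stationary distribution be π with π = πP and π_1 + π_2 = 1.
π_1 = 0.2·π_1 + 0.25·π_2
Solving with the normalization constraint gives π = (0.2381, 0.7619).
So the stationary probability of Cart is 0.2381.

0.2381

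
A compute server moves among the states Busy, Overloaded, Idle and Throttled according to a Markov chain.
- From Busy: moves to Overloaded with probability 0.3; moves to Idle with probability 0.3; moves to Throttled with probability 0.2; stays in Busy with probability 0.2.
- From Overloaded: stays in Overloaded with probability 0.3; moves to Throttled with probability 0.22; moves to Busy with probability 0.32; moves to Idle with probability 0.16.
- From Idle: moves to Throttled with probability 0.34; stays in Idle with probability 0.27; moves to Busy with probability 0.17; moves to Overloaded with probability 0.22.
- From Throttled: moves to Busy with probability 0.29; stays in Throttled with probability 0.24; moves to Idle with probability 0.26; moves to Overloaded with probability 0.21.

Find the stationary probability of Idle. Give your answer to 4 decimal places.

Let the stationary distribution be π with π = πP and π_1 + π_2 + π_3 + π_4 = 1.
π_1 = 0.2·π_1 + 0.32·π_2 + 0.17·π_3 + 0.29·π_4
π_2 = 0.3·π_1 + 0.3·π_2 + 0.22·π_3 + 0.21·π_4
π_3 = 0.3·π_1 + 0.16·π_2 + 0.27·π_3 + 0.26·π_4
Solving with the normalization constraint gives π = (0.2460, 0.2578, 0.2465, 0.2497).
So the stationary probability of Idle is 0.2465.

0.2465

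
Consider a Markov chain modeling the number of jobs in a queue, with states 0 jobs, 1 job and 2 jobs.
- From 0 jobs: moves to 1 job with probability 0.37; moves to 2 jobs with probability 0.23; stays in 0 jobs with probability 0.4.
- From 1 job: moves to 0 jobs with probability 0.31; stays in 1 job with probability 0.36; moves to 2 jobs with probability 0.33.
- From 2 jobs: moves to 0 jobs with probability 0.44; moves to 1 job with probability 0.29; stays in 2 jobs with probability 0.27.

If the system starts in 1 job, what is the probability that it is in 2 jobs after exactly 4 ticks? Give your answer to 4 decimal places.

Propagate the distribution vector 4 ticks from 1 job.
After 0 ticks: (0.0000, 1.0000, 0.0000)
After 1 tick: (0.3100, 0.3600, 0.3300)
After 2 ticks: (0.3808, 0.3400, 0.2792)
After 3 ticks: (0.3806, 0.3443, 0.2752)
After 4 ticks: (0.3800, 0.3445, 0.2754)
P(in 2 jobs after 4 ticks) = 0.2754

0.2754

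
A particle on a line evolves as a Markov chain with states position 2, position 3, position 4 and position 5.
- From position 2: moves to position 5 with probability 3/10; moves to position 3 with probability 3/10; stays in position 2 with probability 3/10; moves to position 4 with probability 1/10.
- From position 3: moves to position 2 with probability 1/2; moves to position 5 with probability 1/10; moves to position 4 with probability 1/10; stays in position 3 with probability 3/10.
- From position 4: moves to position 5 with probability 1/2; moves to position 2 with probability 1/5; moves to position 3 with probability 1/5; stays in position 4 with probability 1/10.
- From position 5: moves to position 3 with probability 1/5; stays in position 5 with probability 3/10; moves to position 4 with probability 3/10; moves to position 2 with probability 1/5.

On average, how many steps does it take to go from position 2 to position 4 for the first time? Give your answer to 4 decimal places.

6.7123

Let t(s) be the expected number of steps to first reach position 4 from state s, with t(position 4) = 0. Conditioning on the first step:
t(position 2) = 1 + 0.3·t(position 2) + 0.3·t(position 3) + 0.3·t(position 5)
t(position 3) = 1 + 0.5·t(position 2) + 0.3·t(position 3) + 0.1·t(position 5)
t(position 5) = 1 + 0.2·t(position 2) + 0.2·t(position 3) + 0.3·t(position 5)
Solving: t(position 2) = 6.7123, t(position 3) = 6.9863, t(position 5) = 5.3425.
Expected steps from position 2 to position 4: 6.7123.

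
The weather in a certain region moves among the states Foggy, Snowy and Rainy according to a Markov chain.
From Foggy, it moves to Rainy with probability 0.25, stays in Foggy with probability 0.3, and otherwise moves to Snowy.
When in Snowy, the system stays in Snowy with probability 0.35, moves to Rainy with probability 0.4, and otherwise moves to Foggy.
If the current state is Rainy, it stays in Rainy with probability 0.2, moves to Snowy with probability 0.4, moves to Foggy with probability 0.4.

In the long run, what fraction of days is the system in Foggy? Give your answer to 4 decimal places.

Let the stationary distribution be π with π = πP and π_1 + π_2 + π_3 = 1.
π_1 = 0.3·π_1 + 0.25·π_2 + 0.4·π_3
π_2 = 0.45·π_1 + 0.35·π_2 + 0.4·π_3
Solving with the normalization constraint gives π = (0.3097, 0.3957, 0.2946).
So the stationary probability of Foggy is 0.3097.

0.3097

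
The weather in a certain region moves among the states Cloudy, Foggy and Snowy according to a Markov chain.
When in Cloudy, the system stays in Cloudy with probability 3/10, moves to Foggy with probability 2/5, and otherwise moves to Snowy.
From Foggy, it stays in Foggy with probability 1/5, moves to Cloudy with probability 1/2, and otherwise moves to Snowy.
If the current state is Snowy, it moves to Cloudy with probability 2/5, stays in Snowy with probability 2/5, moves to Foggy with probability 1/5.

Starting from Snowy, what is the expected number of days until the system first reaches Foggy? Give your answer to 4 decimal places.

3.6667

Let t(s) be the expected number of days to first reach Foggy from state s, with t(Foggy) = 0. Conditioning on the first day:
t(Cloudy) = 1 + 0.3·t(Cloudy) + 0.3·t(Snowy)
t(Snowy) = 1 + 0.4·t(Cloudy) + 0.4·t(Snowy)
Solving: t(Cloudy) = 3.0000, t(Snowy) = 3.6667.
Expected days from Snowy to Foggy: 3.6667.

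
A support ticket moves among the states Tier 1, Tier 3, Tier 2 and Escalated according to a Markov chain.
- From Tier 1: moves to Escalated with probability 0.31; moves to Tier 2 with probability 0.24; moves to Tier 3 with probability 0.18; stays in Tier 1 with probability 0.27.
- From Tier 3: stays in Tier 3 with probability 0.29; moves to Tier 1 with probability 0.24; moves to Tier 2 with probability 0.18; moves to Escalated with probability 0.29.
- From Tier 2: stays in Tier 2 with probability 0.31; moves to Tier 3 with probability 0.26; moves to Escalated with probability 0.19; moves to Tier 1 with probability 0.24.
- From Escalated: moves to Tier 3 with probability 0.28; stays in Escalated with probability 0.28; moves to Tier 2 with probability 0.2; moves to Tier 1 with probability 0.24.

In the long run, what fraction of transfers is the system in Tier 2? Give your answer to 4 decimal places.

Let the stationary distribution be π with π = πP and π_1 + π_2 + π_3 + π_4 = 1.
π_1 = 0.27·π_1 + 0.24·π_2 + 0.24·π_3 + 0.24·π_4
π_2 = 0.18·π_1 + 0.29·π_2 + 0.26·π_3 + 0.28·π_4
π_3 = 0.24·π_1 + 0.18·π_2 + 0.31·π_3 + 0.2·π_4
Solving with the normalization constraint gives π = (0.2474, 0.2532, 0.2301, 0.2692).
So the stationary probability of Tier 2 is 0.2301.

0.2301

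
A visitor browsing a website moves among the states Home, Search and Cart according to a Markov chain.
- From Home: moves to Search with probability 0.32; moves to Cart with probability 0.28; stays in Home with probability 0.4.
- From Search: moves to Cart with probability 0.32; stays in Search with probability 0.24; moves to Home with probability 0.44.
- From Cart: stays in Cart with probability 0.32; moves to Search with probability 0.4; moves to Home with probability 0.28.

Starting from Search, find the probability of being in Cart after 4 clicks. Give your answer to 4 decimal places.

0.3049

Propagate the distribution vector 4 clicks from Search.
After 0 clicks: (0.0000, 1.0000, 0.0000)
After 1 click: (0.4400, 0.2400, 0.3200)
After 2 clicks: (0.3712, 0.3264, 0.3024)
After 3 clicks: (0.3768, 0.3181, 0.3052)
After 4 clicks: (0.3761, 0.3190, 0.3049)
P(in Cart after 4 clicks) = 0.3049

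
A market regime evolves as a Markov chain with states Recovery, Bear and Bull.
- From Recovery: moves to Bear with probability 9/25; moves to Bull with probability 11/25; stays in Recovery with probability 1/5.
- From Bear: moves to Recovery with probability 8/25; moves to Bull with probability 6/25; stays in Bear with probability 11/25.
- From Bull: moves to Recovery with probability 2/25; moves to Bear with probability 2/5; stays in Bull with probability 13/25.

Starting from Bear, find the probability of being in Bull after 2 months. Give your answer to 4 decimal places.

0.3712

Sum over the intermediate state after 1 month:
P = P(Bear→Recovery)·P(Recovery→Bull) + P(Bear→Bear)·P(Bear→Bull) + P(Bear→Bull)·P(Bull→Bull)
  = 0.32×0.44 + 0.44×0.24 + 0.24×0.52
  = 0.1408 + 0.1056 + 0.1248 = 0.3712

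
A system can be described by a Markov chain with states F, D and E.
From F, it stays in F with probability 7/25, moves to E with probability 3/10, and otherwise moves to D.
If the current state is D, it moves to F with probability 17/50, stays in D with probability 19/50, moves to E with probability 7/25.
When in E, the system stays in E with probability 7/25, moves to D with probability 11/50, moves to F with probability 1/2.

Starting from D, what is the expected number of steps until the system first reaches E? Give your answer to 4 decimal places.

3.4914

Let t(s) be the expected number of steps to first reach E from state s, with t(E) = 0. Conditioning on the first step:
t(F) = 1 + 0.28·t(F) + 0.42·t(D)
t(D) = 1 + 0.34·t(F) + 0.38·t(D)
Solving: t(F) = 3.4256, t(D) = 3.4914.
Expected steps from D to E: 3.4914.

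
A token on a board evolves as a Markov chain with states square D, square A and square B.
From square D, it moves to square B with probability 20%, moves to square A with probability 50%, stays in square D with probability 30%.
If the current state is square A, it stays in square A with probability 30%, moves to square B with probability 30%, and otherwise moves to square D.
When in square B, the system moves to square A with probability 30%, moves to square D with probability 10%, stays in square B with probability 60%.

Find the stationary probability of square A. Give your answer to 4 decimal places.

Let the stationary distribution be π with π = πP and π_1 + π_2 + π_3 = 1.
π_1 = 0.3·π_1 + 0.4·π_2 + 0.1·π_3
π_2 = 0.5·π_1 + 0.3·π_2 + 0.3·π_3
Solving with the normalization constraint gives π = (0.2568, 0.3514, 0.3919).
So the stationary probability of square A is 0.3514.

0.3514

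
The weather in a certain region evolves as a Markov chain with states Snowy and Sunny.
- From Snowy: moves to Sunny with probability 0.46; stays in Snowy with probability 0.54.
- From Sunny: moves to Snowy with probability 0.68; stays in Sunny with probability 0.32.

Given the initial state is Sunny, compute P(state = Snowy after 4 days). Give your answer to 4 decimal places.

0.5963

Propagate the distribution vector 4 days from Sunny.
After 0 days: (0.0000, 1.0000)
After 1 day: (0.6800, 0.3200)
After 2 days: (0.5848, 0.4152)
After 3 days: (0.5981, 0.4019)
After 4 days: (0.5963, 0.4037)
P(in Snowy after 4 days) = 0.5963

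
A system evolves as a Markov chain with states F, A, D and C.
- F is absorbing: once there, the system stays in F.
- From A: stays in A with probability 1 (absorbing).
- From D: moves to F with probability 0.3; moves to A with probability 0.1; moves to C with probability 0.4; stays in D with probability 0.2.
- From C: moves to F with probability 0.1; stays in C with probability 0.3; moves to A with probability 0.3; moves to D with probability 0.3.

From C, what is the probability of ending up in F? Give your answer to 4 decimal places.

Let h(s) be the probability of absorption at F starting from transient state s. Then h(F) = 1 and h(A) = 0. By first-step analysis:
h(D) = 0.3·1 + 0.1·0 + 0.2·h(D) + 0.4·h(C)
h(C) = 0.1·1 + 0.3·0 + 0.3·h(D) + 0.3·h(C)
Solving: h(D) = 0.5682, h(C) = 0.3864.
Starting from C, the probability is 0.3864.

0.3864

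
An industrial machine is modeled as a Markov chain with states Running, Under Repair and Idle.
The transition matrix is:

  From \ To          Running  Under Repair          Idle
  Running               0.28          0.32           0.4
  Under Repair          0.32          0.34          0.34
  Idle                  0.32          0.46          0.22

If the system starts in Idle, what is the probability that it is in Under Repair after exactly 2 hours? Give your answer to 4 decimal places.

Sum over the intermediate state after 1 hour:
P = P(Idle→Running)·P(Running→Under Repair) + P(Idle→Under Repair)·P(Under Repair→Under Repair) + P(Idle→Idle)·P(Idle→Under Repair)
  = 0.32×0.32 + 0.46×0.34 + 0.22×0.46
  = 0.1024 + 0.1564 + 0.1012 = 0.3600

0.3600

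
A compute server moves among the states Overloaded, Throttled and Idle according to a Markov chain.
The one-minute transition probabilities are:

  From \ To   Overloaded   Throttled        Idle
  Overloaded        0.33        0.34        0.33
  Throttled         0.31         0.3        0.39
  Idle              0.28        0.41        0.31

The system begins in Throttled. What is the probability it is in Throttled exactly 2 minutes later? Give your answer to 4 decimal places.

0.3553

Sum over the intermediate state after 1 minute:
P = P(Throttled→Overloaded)·P(Overloaded→Throttled) + P(Throttled→Throttled)·P(Throttled→Throttled) + P(Throttled→Idle)·P(Idle→Throttled)
  = 0.31×0.34 + 0.3×0.3 + 0.39×0.41
  = 0.1054 + 0.0900 + 0.1599 = 0.3553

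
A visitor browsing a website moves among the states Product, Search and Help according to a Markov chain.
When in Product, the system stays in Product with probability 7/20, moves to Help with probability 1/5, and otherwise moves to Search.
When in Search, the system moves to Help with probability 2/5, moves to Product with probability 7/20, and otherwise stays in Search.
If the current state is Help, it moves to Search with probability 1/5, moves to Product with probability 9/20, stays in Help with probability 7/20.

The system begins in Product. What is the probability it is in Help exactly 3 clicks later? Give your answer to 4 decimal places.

0.3100

Propagate the distribution vector 3 clicks from Product.
After 0 clicks: (1.0000, 0.0000, 0.0000)
After 1 click: (0.3500, 0.4500, 0.2000)
After 2 clicks: (0.3700, 0.3100, 0.3200)
After 3 clicks: (0.3820, 0.3080, 0.3100)
P(in Help after 3 clicks) = 0.3100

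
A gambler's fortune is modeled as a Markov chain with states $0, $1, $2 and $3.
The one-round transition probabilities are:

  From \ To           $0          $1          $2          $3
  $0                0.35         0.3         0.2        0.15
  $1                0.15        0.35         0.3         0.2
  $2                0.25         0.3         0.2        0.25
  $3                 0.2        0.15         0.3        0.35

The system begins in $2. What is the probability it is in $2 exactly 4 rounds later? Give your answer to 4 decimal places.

0.2515

Propagate the distribution vector 4 rounds from $2.
After 0 rounds: (0.0000, 0.0000, 1.0000, 0.0000)
After 1 round: (0.2500, 0.3000, 0.2000, 0.2500)
After 2 rounds: (0.2325, 0.2775, 0.2550, 0.2350)
After 3 rounds: (0.2338, 0.2786, 0.2513, 0.2364)
After 4 rounds: (0.2337, 0.2785, 0.2515, 0.2363)
P(in $2 after 4 rounds) = 0.2515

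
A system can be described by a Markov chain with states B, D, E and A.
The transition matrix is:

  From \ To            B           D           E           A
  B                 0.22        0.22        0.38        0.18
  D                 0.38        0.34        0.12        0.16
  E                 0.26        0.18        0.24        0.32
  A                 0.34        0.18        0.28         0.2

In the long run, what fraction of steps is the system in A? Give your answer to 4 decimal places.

Let the stationary distribution be π with π = πP and π_1 + π_2 + π_3 + π_4 = 1.
π_1 = 0.22·π_1 + 0.38·π_2 + 0.26·π_3 + 0.34·π_4
π_2 = 0.22·π_1 + 0.34·π_2 + 0.18·π_3 + 0.18·π_4
π_3 = 0.38·π_1 + 0.12·π_2 + 0.24·π_3 + 0.28·π_4
Solving with the normalization constraint gives π = (0.2930, 0.2282, 0.2623, 0.2165).
So the stationary probability of A is 0.2165.

0.2165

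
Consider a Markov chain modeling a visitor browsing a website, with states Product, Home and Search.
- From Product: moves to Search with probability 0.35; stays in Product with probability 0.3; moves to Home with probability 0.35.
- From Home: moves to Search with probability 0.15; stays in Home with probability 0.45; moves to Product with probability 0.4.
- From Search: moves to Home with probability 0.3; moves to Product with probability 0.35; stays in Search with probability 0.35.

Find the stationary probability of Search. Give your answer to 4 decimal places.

Let the stationary distribution be π with π = πP and π_1 + π_2 + π_3 = 1.
π_1 = 0.3·π_1 + 0.4·π_2 + 0.35·π_3
π_2 = 0.35·π_1 + 0.45·π_2 + 0.3·π_3
Solving with the normalization constraint gives π = (0.3511, 0.3736, 0.2753).
So the stationary probability of Search is 0.2753.

0.2753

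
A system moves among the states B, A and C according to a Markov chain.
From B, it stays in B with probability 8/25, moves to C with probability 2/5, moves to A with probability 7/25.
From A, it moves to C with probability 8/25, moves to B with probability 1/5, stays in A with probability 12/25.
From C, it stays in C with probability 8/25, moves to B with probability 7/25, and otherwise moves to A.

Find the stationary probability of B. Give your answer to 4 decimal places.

Let the stationary distribution be π with π = πP and π_1 + π_2 + π_3 = 1.
π_1 = 0.32·π_1 + 0.2·π_2 + 0.28·π_3
π_2 = 0.28·π_1 + 0.48·π_2 + 0.4·π_3
Solving with the normalization constraint gives π = (0.2582, 0.4011, 0.3407).
So the stationary probability of B is 0.2582.

0.2582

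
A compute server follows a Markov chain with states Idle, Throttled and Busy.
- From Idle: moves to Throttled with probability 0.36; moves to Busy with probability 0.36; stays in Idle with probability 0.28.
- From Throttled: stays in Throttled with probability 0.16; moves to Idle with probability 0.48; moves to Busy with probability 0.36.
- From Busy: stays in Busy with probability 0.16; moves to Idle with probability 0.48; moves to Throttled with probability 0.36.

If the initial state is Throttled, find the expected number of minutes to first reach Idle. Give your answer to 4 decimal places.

2.0833

Let t(s) be the expected number of minutes to first reach Idle from state s, with t(Idle) = 0. Conditioning on the first minute:
t(Throttled) = 1 + 0.16·t(Throttled) + 0.36·t(Busy)
t(Busy) = 1 + 0.36·t(Throttled) + 0.16·t(Busy)
Solving: t(Throttled) = 2.0833, t(Busy) = 2.0833.
Expected minutes from Throttled to Idle: 2.0833.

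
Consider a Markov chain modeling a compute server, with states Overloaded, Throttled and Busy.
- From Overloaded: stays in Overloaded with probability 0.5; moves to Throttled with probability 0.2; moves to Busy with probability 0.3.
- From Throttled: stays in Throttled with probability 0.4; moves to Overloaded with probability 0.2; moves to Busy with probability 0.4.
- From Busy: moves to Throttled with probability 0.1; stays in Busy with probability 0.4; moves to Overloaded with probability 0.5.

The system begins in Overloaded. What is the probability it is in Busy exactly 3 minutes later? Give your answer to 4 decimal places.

Propagate the distribution vector 3 minutes from Overloaded.
After 0 minutes: (1.0000, 0.0000, 0.0000)
After 1 minute: (0.5000, 0.2000, 0.3000)
After 2 minutes: (0.4400, 0.2100, 0.3500)
After 3 minutes: (0.4370, 0.2070, 0.3560)
P(in Busy after 3 minutes) = 0.3560

0.3560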